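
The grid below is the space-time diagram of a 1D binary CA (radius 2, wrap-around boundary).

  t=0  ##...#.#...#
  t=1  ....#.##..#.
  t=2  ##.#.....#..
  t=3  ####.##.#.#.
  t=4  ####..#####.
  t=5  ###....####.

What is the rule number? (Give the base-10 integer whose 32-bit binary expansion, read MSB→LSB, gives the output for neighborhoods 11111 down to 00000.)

3837109837

  ##### -> #   bit 31 = 1  t=4,i=8
  ####. -> #   bit 30 = 1  t=3,i=2
  ###.# -> #   bit 29 = 1  t=3,i=3
  ###.. -> .   bit 28 = 0  t=0,i=1
  ##.## -> .   bit 27 = 0  t=3,i=4
  ##.#. -> #   bit 26 = 1  t=2,i=2
  ##..# -> .   bit 25 = 0  t=1,i=8
  ##... -> .   bit 24 = 0  t=0,i=2
  #.### -> #   bit 23 = 1  t=3,i=0
  #.##. -> .   bit 22 = 0  t=1,i=6
  #.#.# -> #   bit 21 = 1  t=3,i=8
  #.#.. -> #   bit 20 = 1  t=0,i=7
  #..## -> .   bit 19 = 0  t=2,i=11
  #..#. -> #   bit 18 = 1  t=1,i=9
  #...# -> .   bit 17 = 0  t=0,i=3
  #.... -> #   bit 16 = 1  t=1,i=0
  .#### -> #   bit 15 = 1  t=3,i=1
  .###. -> .   bit 14 = 0  t=0,i=0
  .##.# -> #   bit 13 = 1  t=2,i=1
  .##.. -> .   bit 12 = 0  t=1,i=7
  .#.## -> .   bit 11 = 0  t=1,i=5
  .#.#. -> #   bit 10 = 1  t=0,i=6
  .#..# -> #   bit 9 = 1  t=2,i=10
  .#... -> .   bit 8 = 0  t=0,i=8
  ..### -> .   bit 7 = 0  t=0,i=11
  ..##. -> #   bit 6 = 1  t=2,i=0
  ..#.# -> .   bit 5 = 0  t=0,i=5
  ..#.. -> .   bit 4 = 0  t=1,i=10
  ...## -> #   bit 3 = 1  t=0,i=10
  ...#. -> #   bit 2 = 1  t=0,i=4
  ....# -> .   bit 1 = 0  t=1,i=2
  ..... -> #   bit 0 = 1  t=1,i=1
  bits 11100100101101011010011001001101 = 3837109837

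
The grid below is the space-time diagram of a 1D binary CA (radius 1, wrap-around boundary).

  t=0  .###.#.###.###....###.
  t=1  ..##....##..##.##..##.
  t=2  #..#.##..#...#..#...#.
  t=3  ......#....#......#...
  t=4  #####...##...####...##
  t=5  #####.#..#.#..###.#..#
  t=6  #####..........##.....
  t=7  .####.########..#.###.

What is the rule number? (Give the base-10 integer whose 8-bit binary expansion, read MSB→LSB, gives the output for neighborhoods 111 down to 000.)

  ### -> #   bit 7 = 1  t=0,i=2
  ##. -> #   bit 6 = 1  t=0,i=3
  #.# -> .   bit 5 = 0  t=0,i=4
  #.. -> .   bit 4 = 0  t=0,i=14
  .## -> .   bit 3 = 0  t=0,i=1
  .#. -> .   bit 2 = 0  t=0,i=5
  ..# -> .   bit 1 = 0  t=0,i=0
  ... -> #   bit 0 = 1  t=0,i=15
  bits 11000001 = 193

193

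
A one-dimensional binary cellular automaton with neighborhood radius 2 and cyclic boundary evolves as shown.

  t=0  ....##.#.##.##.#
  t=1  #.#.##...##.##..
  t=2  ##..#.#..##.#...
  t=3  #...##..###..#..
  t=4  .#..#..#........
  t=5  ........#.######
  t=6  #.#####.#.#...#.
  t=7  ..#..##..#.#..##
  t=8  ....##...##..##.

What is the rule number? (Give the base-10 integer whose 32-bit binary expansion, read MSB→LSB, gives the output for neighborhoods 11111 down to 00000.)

1640506723

  nb #####: next=.  (t=5,i=12, bit31=0)
  nb ####.: next=#  (t=5,i=14, bit30=1)
  nb ###.#: next=#  (t=6,i=6, bit29=1)
  nb ###..: next=.  (t=3,i=10, bit28=0)
  nb ##.##: next=.  (t=0,i=11, bit27=0)
  nb ##.#.: next=.  (t=0,i=6, bit26=0)
  nb ##..#: next=.  (t=1,i=14, bit25=0)
  nb ##...: next=#  (t=1,i=6, bit24=1)
  nb #.###: next=#  (t=5,i=10, bit23=1)
  nb #.##.: next=#  (t=0,i=9, bit22=1)
  nb #.#.#: next=.  (t=0,i=7, bit21=0)
  nb #.#..: next=.  (t=0,i=15, bit20=0)
  nb #..##: next=#  (t=2,i=8, bit19=1)
  nb #..#.: next=.  (t=1,i=15, bit18=0)
  nb #...#: next=.  (t=1,i=7, bit17=0)
  nb #....: next=.  (t=0,i=1, bit16=0)
  nb .####: next=.  (t=5,i=11, bit15=0)
  nb .###.: next=.  (t=3,i=9, bit14=0)
  nb .##.#: next=#  (t=0,i=5, bit13=1)
  nb .##..: next=.  (t=1,i=5, bit12=0)
  nb .#.##: next=.  (t=0,i=8, bit11=0)
  nb .#.#.: next=#  (t=1,i=1, bit10=1)
  nb .#..#: next=.  (t=2,i=7, bit9=0)
  nb .#...: next=#  (t=0,i=0, bit8=1)
  nb ..###: next=.  (t=3,i=8, bit7=0)
  nb ..##.: next=#  (t=0,i=4, bit6=1)
  nb ..#.#: next=#  (t=1,i=0, bit5=1)
  nb ..#..: next=.  (t=3,i=0, bit4=0)
  nb ...##: next=.  (t=0,i=3, bit3=0)
  nb ...#.: next=.  (t=4,i=0, bit2=0)
  nb ....#: next=#  (t=0,i=2, bit1=1)
  nb .....: next=#  (t=4,i=10, bit0=1)
  bits 01100001110010000010010101100011 = 1640506723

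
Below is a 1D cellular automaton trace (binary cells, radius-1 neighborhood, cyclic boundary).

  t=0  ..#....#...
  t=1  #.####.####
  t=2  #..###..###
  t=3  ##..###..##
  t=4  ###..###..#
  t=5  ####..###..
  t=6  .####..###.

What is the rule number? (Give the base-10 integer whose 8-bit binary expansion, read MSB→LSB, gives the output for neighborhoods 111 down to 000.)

  nb ###: next=#  (t=1,i=3, bit7=1)
  nb ##.: next=#  (t=1,i=0, bit6=1)
  nb #.#: next=.  (t=1,i=1, bit5=0)
  nb #..: next=#  (t=0,i=3, bit4=1)
  nb .##: next=.  (t=1,i=2, bit3=0)
  nb .#.: next=#  (t=0,i=2, bit2=1)
  nb ..#: next=.  (t=0,i=1, bit1=0)
  nb ...: next=#  (t=0,i=0, bit0=1)
  bits 11010101 = 213

213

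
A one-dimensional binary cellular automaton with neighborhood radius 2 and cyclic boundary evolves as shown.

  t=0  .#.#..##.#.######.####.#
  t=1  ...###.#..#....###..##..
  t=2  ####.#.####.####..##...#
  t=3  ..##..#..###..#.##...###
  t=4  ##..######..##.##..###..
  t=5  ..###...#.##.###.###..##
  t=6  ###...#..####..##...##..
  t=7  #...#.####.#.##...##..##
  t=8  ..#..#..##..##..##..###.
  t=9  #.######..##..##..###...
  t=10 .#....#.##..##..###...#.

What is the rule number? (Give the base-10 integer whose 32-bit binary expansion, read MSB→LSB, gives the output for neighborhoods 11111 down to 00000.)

  [31] ##### => .  t=0,i=13
  [30] ####. => #  t=0,i=15
  [29] ###.# => #  t=0,i=16
  [28] ###.. => .  t=1,i=17
  [27] ##.## => #  t=0,i=17
  [26] ##.#. => .  t=0,i=8
  [25] ##..# => #  t=1,i=18
  [24] ##... => .  t=1,i=22
  [23] #.### => .  t=0,i=11
  [22] #.##. => #  t=3,i=16
  [21] #.#.# => .  t=0,i=1
  [20] #.#.. => #  t=0,i=3
  [19] #..## => #  t=0,i=5
  [18] #..#. => #  t=1,i=9
  [17] #...# => #  t=2,i=21
  [16] #.... => #  t=1,i=12
  [15] .#### => .  t=0,i=12
  [14] .###. => .  t=1,i=4
  [13] .##.# => #  t=0,i=7
  [12] .##.. => .  t=1,i=21
  [11] .#.## => #  t=0,i=10
  [10] .#.#. => .  t=0,i=0
  [9] .#..# => #  t=0,i=4
  [8] .#... => .  t=1,i=11
  [7] ..### => #  t=1,i=3
  [6] ..##. => .  t=0,i=6
  [5] ..#.# => .  t=3,i=14
  [4] ..#.. => #  t=1,i=10
  [3] ...## => #  t=1,i=2
  [2] ...#. => .  t=5,i=7
  [1] ....# => #  t=1,i=1
  [0] ..... => #  t=1,i=0
  bits 01101010010111110010101010011011 = 1784621723

1784621723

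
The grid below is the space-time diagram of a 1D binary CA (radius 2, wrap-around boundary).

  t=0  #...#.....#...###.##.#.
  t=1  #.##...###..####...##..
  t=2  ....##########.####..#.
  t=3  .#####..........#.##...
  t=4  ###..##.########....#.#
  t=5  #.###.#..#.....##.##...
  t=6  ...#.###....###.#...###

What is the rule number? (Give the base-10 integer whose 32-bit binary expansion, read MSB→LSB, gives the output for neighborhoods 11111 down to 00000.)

  ##### -> .   bit 31 = 0  t=2,i=6
  ####. -> .   bit 30 = 0  t=1,i=14
  ###.# -> .   bit 29 = 0  t=0,i=16
  ###.. -> #   bit 28 = 1  t=1,i=9
  ##.## -> .   bit 27 = 0  t=0,i=17
  ##.#. -> #   bit 26 = 1  t=0,i=20
  ##..# -> #   bit 25 = 1  t=1,i=10
  ##... -> #   bit 24 = 1  t=1,i=4
  #.### -> .   bit 23 = 0  t=2,i=15
  #.##. -> .   bit 22 = 0  t=0,i=18
  #.#.# -> .   bit 21 = 0  t=0,i=21
  #.#.. -> #   bit 20 = 1  t=0,i=0
  #..## -> #   bit 19 = 1  t=1,i=11
  #..#. -> .   bit 18 = 0  t=1,i=22
  #...# -> #   bit 17 = 1  t=0,i=2
  #.... -> .   bit 16 = 0  t=0,i=6
  .#### -> #   bit 15 = 1  t=1,i=13
  .###. -> #   bit 14 = 1  t=0,i=15
  .##.# -> #   bit 13 = 1  t=0,i=19
  .##.. -> .   bit 12 = 0  t=1,i=3
  .#.## -> .   bit 11 = 0  t=1,i=1
  .#.#. -> .   bit 10 = 0  t=0,i=22
  .#..# -> #   bit 9 = 1  t=5,i=7
  .#... -> .   bit 8 = 0  t=0,i=1
  ..### -> #   bit 7 = 1  t=0,i=14
  ..##. -> .   bit 6 = 0  t=1,i=19
  ..#.# -> .   bit 5 = 0  t=1,i=0
  ..#.. -> .   bit 4 = 0  t=0,i=4
  ...## -> #   bit 3 = 1  t=0,i=13
  ...#. -> #   bit 2 = 1  t=0,i=3
  ....# -> #   bit 1 = 1  t=0,i=8
  ..... -> #   bit 0 = 1  t=0,i=7
  bits 00010111000110101110001010001111 = 387637903

387637903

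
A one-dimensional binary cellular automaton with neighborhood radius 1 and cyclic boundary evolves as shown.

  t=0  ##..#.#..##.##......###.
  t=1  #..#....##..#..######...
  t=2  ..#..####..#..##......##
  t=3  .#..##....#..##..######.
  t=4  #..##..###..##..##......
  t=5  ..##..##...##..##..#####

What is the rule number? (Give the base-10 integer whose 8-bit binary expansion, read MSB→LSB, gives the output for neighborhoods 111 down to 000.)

  [7] ### => .  t=0,i=21
  [6] ##. => .  t=0,i=1
  [5] #.# => .  t=0,i=5
  [4] #.. => .  t=0,i=2
  [3] .## => #  t=0,i=0
  [2] .#. => .  t=0,i=4
  [1] ..# => #  t=0,i=3
  [0] ... => #  t=0,i=15
  bits 00001011 = 11

11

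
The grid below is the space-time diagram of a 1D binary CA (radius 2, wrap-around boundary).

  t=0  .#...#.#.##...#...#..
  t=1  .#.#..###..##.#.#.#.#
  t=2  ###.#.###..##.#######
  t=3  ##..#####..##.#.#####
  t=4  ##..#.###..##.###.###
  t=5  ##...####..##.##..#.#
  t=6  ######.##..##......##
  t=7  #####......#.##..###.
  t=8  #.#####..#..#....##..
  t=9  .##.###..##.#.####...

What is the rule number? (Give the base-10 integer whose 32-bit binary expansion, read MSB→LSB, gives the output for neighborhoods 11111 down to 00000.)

  ##### -> #   bit 31 = 1  t=2,i=0
  ####. -> #   bit 30 = 1  t=2,i=1
  ###.# -> .   bit 29 = 0  t=2,i=2
  ###.. -> #   bit 28 = 1  t=1,i=8
  ##.## -> .   bit 27 = 0  t=2,i=13
  ##.#. -> .   bit 26 = 0  t=1,i=13
  ##..# -> .   bit 25 = 0  t=1,i=9
  ##... -> #   bit 24 = 1  t=0,i=11
  #.### -> #   bit 23 = 1  t=2,i=6
  #.##. -> .   bit 22 = 0  t=0,i=9
  #.#.# -> #   bit 21 = 1  t=0,i=7
  #.#.. -> .   bit 20 = 0  t=1,i=3
  #..## -> .   bit 19 = 0  t=1,i=5
  #..#. -> .   bit 18 = 0  t=4,i=3
  #...# -> #   bit 17 = 1  t=0,i=3
  #.... -> #   bit 16 = 1  t=6,i=14
  .#### -> .   bit 15 = 0  t=2,i=15
  .###. -> #   bit 14 = 1  t=1,i=7
  .##.# -> #   bit 13 = 1  t=1,i=12
  .##.. -> .   bit 12 = 0  t=0,i=10
  .#.## -> #   bit 11 = 1  t=0,i=8
  .#.#. -> #   bit 10 = 1  t=0,i=6
  .#..# -> #   bit 9 = 1  t=1,i=4
  .#... -> .   bit 8 = 0  t=0,i=2
  ..### -> #   bit 7 = 1  t=1,i=6
  ..##. -> #   bit 6 = 1  t=1,i=11
  ..#.# -> .   bit 5 = 0  t=0,i=5
  ..#.. -> #   bit 4 = 1  t=0,i=1
  ...## -> #   bit 3 = 1  t=5,i=4
  ...#. -> .   bit 2 = 0  t=0,i=0
  ....# -> #   bit 1 = 1  t=6,i=17
  ..... -> .   bit 0 = 0  t=6,i=15
  bits 11010001101000110110111011011010 = 3517148890

3517148890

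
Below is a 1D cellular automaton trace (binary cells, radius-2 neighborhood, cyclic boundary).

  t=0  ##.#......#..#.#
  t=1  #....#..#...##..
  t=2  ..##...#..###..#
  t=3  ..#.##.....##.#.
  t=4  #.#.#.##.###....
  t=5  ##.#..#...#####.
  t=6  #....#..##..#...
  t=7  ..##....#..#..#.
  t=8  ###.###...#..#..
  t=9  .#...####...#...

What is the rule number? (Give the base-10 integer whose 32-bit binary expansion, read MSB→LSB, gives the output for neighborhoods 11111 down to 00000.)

2437366890

  nb #####: next=#  (t=5,i=12, bit31=1)
  nb ####.: next=.  (t=5,i=13, bit30=0)
  nb ###.#: next=.  (t=0,i=1, bit29=0)
  nb ###..: next=#  (t=2,i=12, bit28=1)
  nb ##.##: next=.  (t=4,i=8, bit27=0)
  nb ##.#.: next=.  (t=0,i=2, bit26=0)
  nb ##..#: next=.  (t=1,i=14, bit25=0)
  nb ##...: next=#  (t=2,i=4, bit24=1)
  nb #.###: next=.  (t=0,i=15, bit23=0)
  nb #.##.: next=#  (t=3,i=4, bit22=1)
  nb #.#.#: next=.  (t=4,i=2, bit21=0)
  nb #.#..: next=.  (t=0,i=3, bit20=0)
  nb #..##: next=.  (t=2,i=1, bit19=0)
  nb #..#.: next=#  (t=0,i=12, bit18=1)
  nb #...#: next=#  (t=1,i=10, bit17=1)
  nb #....: next=#  (t=0,i=5, bit16=1)
  nb .####: next=.  (t=5,i=11, bit15=0)
  nb .###.: next=#  (t=0,i=0, bit14=1)
  nb .##.#: next=.  (t=3,i=12, bit13=0)
  nb .##..: next=.  (t=1,i=13, bit12=0)
  nb .#.##: next=.  (t=0,i=14, bit11=0)
  nb .#.#.: next=#  (t=4,i=1, bit10=1)
  nb .#..#: next=.  (t=0,i=11, bit9=0)
  nb .#...: next=.  (t=0,i=4, bit8=0)
  nb ..###: next=.  (t=2,i=10, bit7=0)
  nb ..##.: next=#  (t=1,i=12, bit6=1)
  nb ..#.#: next=#  (t=0,i=13, bit5=1)
  nb ..#..: next=.  (t=0,i=10, bit4=0)
  nb ...##: next=#  (t=1,i=11, bit3=1)
  nb ...#.: next=.  (t=0,i=9, bit2=0)
  nb ....#: next=#  (t=0,i=8, bit1=1)
  nb .....: next=.  (t=0,i=6, bit0=0)
  bits 10010001010001110100010001101010 = 2437366890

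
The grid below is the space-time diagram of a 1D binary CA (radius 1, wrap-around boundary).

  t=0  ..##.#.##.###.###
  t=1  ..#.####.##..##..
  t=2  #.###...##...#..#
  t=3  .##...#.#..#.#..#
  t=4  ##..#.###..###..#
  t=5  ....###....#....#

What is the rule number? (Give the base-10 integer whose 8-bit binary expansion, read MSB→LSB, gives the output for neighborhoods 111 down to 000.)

45

  ### -> .   bit 7 = 0  t=0,i=11
  ##. -> .   bit 6 = 0  t=0,i=3
  #.# -> #   bit 5 = 1  t=0,i=4
  #.. -> .   bit 4 = 0  t=0,i=0
  .## -> #   bit 3 = 1  t=0,i=2
  .#. -> #   bit 2 = 1  t=0,i=5
  ..# -> .   bit 1 = 0  t=0,i=1
  ... -> #   bit 0 = 1  t=1,i=0
  bits 00101101 = 45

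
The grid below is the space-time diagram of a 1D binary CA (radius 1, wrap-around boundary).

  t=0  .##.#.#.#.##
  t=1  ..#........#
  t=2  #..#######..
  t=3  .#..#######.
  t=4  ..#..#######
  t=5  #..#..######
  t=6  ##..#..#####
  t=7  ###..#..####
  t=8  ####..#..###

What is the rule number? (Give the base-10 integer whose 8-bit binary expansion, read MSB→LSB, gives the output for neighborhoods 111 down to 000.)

209

  nb ###: next=#  (t=2,i=4, bit7=1)
  nb ##.: next=#  (t=0,i=2, bit6=1)
  nb #.#: next=.  (t=0,i=0, bit5=0)
  nb #..: next=#  (t=1,i=0, bit4=1)
  nb .##: next=.  (t=0,i=1, bit3=0)
  nb .#.: next=.  (t=0,i=4, bit2=0)
  nb ..#: next=.  (t=1,i=1, bit1=0)
  nb ...: next=#  (t=1,i=4, bit0=1)
  bits 11010001 = 209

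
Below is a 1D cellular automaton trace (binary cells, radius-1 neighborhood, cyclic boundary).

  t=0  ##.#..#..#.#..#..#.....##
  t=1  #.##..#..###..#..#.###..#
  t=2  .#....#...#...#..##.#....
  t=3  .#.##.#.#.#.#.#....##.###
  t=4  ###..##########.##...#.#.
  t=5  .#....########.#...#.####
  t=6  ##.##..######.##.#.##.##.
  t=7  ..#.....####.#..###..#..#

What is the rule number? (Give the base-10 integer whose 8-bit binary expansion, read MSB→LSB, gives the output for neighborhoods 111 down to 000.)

165

  ###|#  b7=1 t=0,i=0
  ##.|.  b6=0 t=0,i=1
  #.#|#  b5=1 t=0,i=2
  #..|.  b4=0 t=0,i=4
  .##|.  b3=0 t=0,i=23
  .#.|#  b2=1 t=0,i=3
  ..#|.  b1=0 t=0,i=5
  ...|#  b0=1 t=0,i=19
  bits 10100101 = 165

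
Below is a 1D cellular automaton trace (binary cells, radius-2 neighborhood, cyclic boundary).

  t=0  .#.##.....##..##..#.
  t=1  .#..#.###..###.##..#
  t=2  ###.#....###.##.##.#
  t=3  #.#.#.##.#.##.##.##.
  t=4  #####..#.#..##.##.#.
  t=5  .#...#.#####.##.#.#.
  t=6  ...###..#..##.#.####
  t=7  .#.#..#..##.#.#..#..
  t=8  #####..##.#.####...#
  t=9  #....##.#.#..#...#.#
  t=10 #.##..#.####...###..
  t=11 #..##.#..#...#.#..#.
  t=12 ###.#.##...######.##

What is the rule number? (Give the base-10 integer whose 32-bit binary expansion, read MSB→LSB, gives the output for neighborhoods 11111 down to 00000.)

708556455

  #####|.  b31=0 t=4,i=2
  ####.|.  b30=0 t=2,i=1
  ###.#|#  b29=1 t=1,i=13
  ###..|.  b28=0 t=1,i=8
  ##.##|#  b27=1 t=1,i=14
  ##.#.|.  b26=0 t=2,i=3
  ##..#|#  b25=1 t=0,i=12
  ##...|.  b24=0 t=0,i=5
  #.###|.  b23=0 t=1,i=6
  #.##.|.  b22=0 t=0,i=3
  #.#.#|#  b21=1 t=3,i=0
  #.#..|#  b20=1 t=1,i=1
  #..##|#  b19=1 t=0,i=13
  #..#.|.  b18=0 t=0,i=0
  #...#|#  b17=1 t=5,i=3
  #....|#  b16=1 t=0,i=6
  .####|#  b15=1 t=2,i=0
  .###.|.  b14=0 t=1,i=7
  .##.#|#  b13=1 t=2,i=14
  .##..|#  b12=1 t=0,i=4
  .#.##|.  b11=0 t=0,i=2
  .#.#.|#  b10=1 t=1,i=0
  .#..#|#  b9=1 t=0,i=19
  .#...|.  b8=0 t=2,i=5
  ..###|#  b7=1 t=1,i=11
  ..##.|.  b6=0 t=0,i=10
  ..#.#|#  b5=1 t=0,i=1
  ..#..|.  b4=0 t=0,i=18
  ...##|.  b3=0 t=0,i=9
  ...#.|#  b2=1 t=5,i=4
  ....#|#  b1=1 t=0,i=8
  .....|#  b0=1 t=0,i=7
  bits 00101010001110111011011010100111 = 708556455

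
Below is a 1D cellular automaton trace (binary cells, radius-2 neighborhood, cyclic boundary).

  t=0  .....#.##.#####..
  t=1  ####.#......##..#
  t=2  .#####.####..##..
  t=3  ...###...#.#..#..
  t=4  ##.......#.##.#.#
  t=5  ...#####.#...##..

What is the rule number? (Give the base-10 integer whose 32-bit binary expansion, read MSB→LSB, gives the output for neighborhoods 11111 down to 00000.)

3861975603

  ##### -> #   bit 31 = 1  t=0,i=12
  ####. -> #   bit 30 = 1  t=0,i=13
  ###.# -> #   bit 29 = 1  t=1,i=3
  ###.. -> .   bit 28 = 0  t=0,i=14
  ##.## -> .   bit 27 = 0  t=0,i=9
  ##.#. -> #   bit 26 = 1  t=1,i=4
  ##..# -> #   bit 25 = 1  t=1,i=14
  ##... -> .   bit 24 = 0  t=0,i=15
  #.### -> .   bit 23 = 0  t=0,i=10
  #.##. -> .   bit 22 = 0  t=0,i=7
  #.#.# -> #   bit 21 = 1  t=4,i=14
  #.#.. -> #   bit 20 = 1  t=1,i=5
  #..## -> .   bit 19 = 0  t=1,i=15
  #..#. -> .   bit 18 = 0  t=3,i=13
  #...# -> .   bit 17 = 0  t=2,i=16
  #.... -> #   bit 16 = 1  t=0,i=16
  .#### -> .   bit 15 = 0  t=0,i=11
  .###. -> .   bit 14 = 0  t=3,i=4
  .##.# -> .   bit 13 = 0  t=0,i=8
  .##.. -> #   bit 12 = 1  t=1,i=13
  .#.## -> .   bit 11 = 0  t=0,i=6
  .#.#. -> .   bit 10 = 0  t=3,i=10
  .#..# -> #   bit 9 = 1  t=3,i=12
  .#... -> .   bit 8 = 0  t=1,i=6
  ..### -> .   bit 7 = 0  t=1,i=16
  ..##. -> .   bit 6 = 0  t=1,i=12
  ..#.# -> #   bit 5 = 1  t=0,i=5
  ..#.. -> #   bit 4 = 1  t=3,i=14
  ...## -> .   bit 3 = 0  t=1,i=11
  ...#. -> .   bit 2 = 0  t=0,i=4
  ....# -> #   bit 1 = 1  t=0,i=3
  ..... -> #   bit 0 = 1  t=0,i=0
  bits 11100110001100010001001000110011 = 3861975603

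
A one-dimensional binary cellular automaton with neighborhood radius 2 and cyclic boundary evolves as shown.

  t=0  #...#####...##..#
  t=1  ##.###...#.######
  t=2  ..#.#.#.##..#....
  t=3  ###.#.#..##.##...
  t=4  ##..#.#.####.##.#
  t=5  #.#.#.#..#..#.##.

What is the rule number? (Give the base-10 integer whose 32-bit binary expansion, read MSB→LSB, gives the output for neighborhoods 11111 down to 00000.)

  nb #####: next=.  (t=0,i=6, bit31=0)
  nb ####.: next=.  (t=0,i=7, bit30=0)
  nb ###.#: next=.  (t=1,i=1, bit29=0)
  nb ###..: next=.  (t=0,i=8, bit28=0)
  nb ##.##: next=#  (t=1,i=2, bit27=1)
  nb ##.#.: next=.  (t=3,i=3, bit26=0)
  nb ##..#: next=#  (t=0,i=14, bit25=1)
  nb ##...: next=#  (t=0,i=1, bit24=1)
  nb #.###: next=.  (t=1,i=3, bit23=0)
  nb #.##.: next=.  (t=2,i=8, bit22=0)
  nb #.#.#: next=#  (t=2,i=4, bit21=1)
  nb #.#..: next=#  (t=3,i=6, bit20=1)
  nb #..##: next=#  (t=0,i=15, bit19=1)
  nb #..#.: next=.  (t=2,i=11, bit18=0)
  nb #...#: next=.  (t=0,i=2, bit17=0)
  nb #....: next=.  (t=2,i=14, bit16=0)
  nb .####: next=#  (t=0,i=5, bit15=1)
  nb .###.: next=#  (t=1,i=4, bit14=1)
  nb .##.#: next=#  (t=3,i=10, bit13=1)
  nb .##..: next=#  (t=0,i=0, bit12=1)
  nb .#.##: next=.  (t=1,i=10, bit11=0)
  nb .#.#.: next=.  (t=2,i=3, bit10=0)
  nb .#..#: next=.  (t=3,i=7, bit9=0)
  nb .#...: next=#  (t=2,i=13, bit8=1)
  nb ..###: next=#  (t=0,i=4, bit7=1)
  nb ..##.: next=#  (t=0,i=12, bit6=1)
  nb ..#.#: next=#  (t=1,i=9, bit5=1)
  nb ..#..: next=#  (t=2,i=12, bit4=1)
  nb ...##: next=#  (t=0,i=3, bit3=1)
  nb ...#.: next=#  (t=1,i=8, bit2=1)
  nb ....#: next=#  (t=2,i=0, bit1=1)
  nb .....: next=.  (t=2,i=15, bit0=0)
  bits 00001011001110001111000111111110 = 188281342

188281342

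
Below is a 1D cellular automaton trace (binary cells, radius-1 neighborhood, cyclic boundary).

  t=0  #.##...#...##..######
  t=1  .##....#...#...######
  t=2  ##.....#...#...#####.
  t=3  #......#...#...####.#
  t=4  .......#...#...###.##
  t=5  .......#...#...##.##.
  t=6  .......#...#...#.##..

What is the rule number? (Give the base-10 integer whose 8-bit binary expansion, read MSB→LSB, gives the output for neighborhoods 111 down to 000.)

  [7] ### => #  t=0,i=16
  [6] ##. => .  t=0,i=0
  [5] #.# => #  t=0,i=1
  [4] #.. => .  t=0,i=4
  [3] .## => #  t=0,i=2
  [2] .#. => #  t=0,i=7
  [1] ..# => .  t=0,i=6
  [0] ... => .  t=0,i=5
  bits 10101100 = 172

172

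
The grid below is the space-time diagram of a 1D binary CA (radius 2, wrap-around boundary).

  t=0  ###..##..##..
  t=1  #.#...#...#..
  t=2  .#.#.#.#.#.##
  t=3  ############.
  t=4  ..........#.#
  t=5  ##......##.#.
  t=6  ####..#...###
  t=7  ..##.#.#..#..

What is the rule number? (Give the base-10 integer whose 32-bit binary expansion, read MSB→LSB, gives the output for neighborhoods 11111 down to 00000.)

1566908294

  ##### -> .   bit 31 = 0  t=3,i=2
  ####. -> #   bit 30 = 1  t=3,i=10
  ###.# -> .   bit 29 = 0  t=3,i=11
  ###.. -> #   bit 28 = 1  t=0,i=2
  ##.## -> #   bit 27 = 1  t=3,i=12
  ##.#. -> #   bit 26 = 1  t=2,i=0
  ##..# -> .   bit 25 = 0  t=0,i=3
  ##... -> #   bit 24 = 1  t=5,i=2
  #.### -> .   bit 23 = 0  t=3,i=0
  #.##. -> #   bit 22 = 1  t=2,i=11
  #.#.# -> #   bit 21 = 1  t=2,i=1
  #.#.. -> .   bit 20 = 0  t=1,i=2
  #..## -> .   bit 19 = 0  t=0,i=4
  #..#. -> #   bit 18 = 1  t=1,i=12
  #...# -> .   bit 17 = 0  t=1,i=4
  #.... -> #   bit 16 = 1  t=4,i=1
  .#### -> .   bit 15 = 0  t=3,i=1
  .###. -> .   bit 14 = 0  t=0,i=1
  .##.# -> .   bit 13 = 0  t=2,i=12
  .##.. -> #   bit 12 = 1  t=0,i=6
  .#.## -> #   bit 11 = 1  t=2,i=10
  .#.#. -> #   bit 10 = 1  t=1,i=1
  .#..# -> #   bit 9 = 1  t=1,i=11
  .#... -> #   bit 8 = 1  t=1,i=3
  ..### -> #   bit 7 = 1  t=0,i=0
  ..##. -> .   bit 6 = 0  t=0,i=5
  ..#.# -> .   bit 5 = 0  t=1,i=0
  ..#.. -> .   bit 4 = 0  t=1,i=6
  ...## -> .   bit 3 = 0  t=5,i=7
  ...#. -> #   bit 2 = 1  t=1,i=5
  ....# -> #   bit 1 = 1  t=4,i=8
  ..... -> .   bit 0 = 0  t=4,i=2
  bits 01011101011001010001111110000110 = 1566908294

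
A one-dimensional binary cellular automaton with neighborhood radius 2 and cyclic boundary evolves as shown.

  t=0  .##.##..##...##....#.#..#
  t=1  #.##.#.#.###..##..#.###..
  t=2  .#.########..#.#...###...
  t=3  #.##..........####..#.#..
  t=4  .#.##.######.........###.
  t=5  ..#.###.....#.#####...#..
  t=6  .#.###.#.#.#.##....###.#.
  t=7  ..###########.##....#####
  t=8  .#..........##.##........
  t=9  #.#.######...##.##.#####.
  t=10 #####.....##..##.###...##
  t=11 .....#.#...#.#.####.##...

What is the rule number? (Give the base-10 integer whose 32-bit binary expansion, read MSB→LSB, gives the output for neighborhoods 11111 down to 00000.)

  [31] ##### => .  t=2,i=5
  [30] ####. => .  t=2,i=9
  [29] ###.# => #  t=6,i=5
  [28] ###.. => .  t=1,i=11
  [27] ##.## => #  t=0,i=3
  [26] ##.#. => #  t=1,i=4
  [25] ##..# => .  t=0,i=6
  [24] ##... => #  t=0,i=10
  [23] #.### => #  t=1,i=9
  [22] #.##. => .  t=0,i=1
  [21] #.#.# => #  t=1,i=5
  [20] #.#.. => #  t=0,i=21
  [19] #..## => #  t=0,i=7
  [18] #..#. => .  t=0,i=23
  [17] #...# => #  t=0,i=11
  [16] #.... => .  t=0,i=16
  [15] .#### => .  t=2,i=4
  [14] .###. => #  t=1,i=10
  [13] .##.# => #  t=0,i=2
  [12] .##.. => #  t=0,i=5
  [11] .#.## => #  t=0,i=0
  [10] .#.#. => #  t=0,i=20
  [9] .#..# => #  t=0,i=22
  [8] .#... => #  t=2,i=16
  [7] ..### => .  t=2,i=19
  [6] ..##. => .  t=0,i=8
  [5] ..#.# => .  t=0,i=19
  [4] ..#.. => .  t=5,i=22
  [3] ...## => .  t=0,i=12
  [2] ...#. => #  t=0,i=18
  [1] ....# => .  t=0,i=17
  [0] ..... => #  t=3,i=6
  bits 00101101101110100111111100000101 = 767196933

767196933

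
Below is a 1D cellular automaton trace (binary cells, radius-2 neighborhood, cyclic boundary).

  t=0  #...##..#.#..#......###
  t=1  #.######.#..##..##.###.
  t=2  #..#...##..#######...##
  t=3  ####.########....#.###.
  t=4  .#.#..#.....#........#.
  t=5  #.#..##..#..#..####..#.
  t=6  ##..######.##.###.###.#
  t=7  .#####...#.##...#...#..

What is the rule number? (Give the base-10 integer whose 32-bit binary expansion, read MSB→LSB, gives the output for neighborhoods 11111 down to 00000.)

913224921

  ##### -> .   bit 31 = 0  t=1,i=4
  ####. -> .   bit 30 = 0  t=0,i=22
  ###.# -> #   bit 29 = 1  t=1,i=7
  ###.. -> #   bit 28 = 1  t=0,i=0
  ##.## -> .   bit 27 = 0  t=1,i=18
  ##.#. -> #   bit 26 = 1  t=1,i=8
  ##..# -> #   bit 25 = 1  t=0,i=6
  ##... -> .   bit 24 = 0  t=0,i=1
  #.### -> .   bit 23 = 0  t=1,i=2
  #.##. -> #   bit 22 = 1  t=6,i=11
  #.#.# -> #   bit 21 = 1  t=1,i=0
  #.#.. -> .   bit 20 = 0  t=0,i=10
  #..## -> #   bit 19 = 1  t=1,i=11
  #..#. -> #   bit 18 = 1  t=0,i=7
  #...# -> #   bit 17 = 1  t=0,i=2
  #.... -> .   bit 16 = 0  t=0,i=15
  .#### -> #   bit 15 = 1  t=0,i=21
  .###. -> .   bit 14 = 0  t=1,i=20
  .##.# -> #   bit 13 = 1  t=1,i=17
  .##.. -> #   bit 12 = 1  t=0,i=5
  .#.## -> .   bit 11 = 0  t=1,i=1
  .#.#. -> #   bit 10 = 1  t=0,i=9
  .#..# -> .   bit 9 = 0  t=0,i=11
  .#... -> .   bit 8 = 0  t=0,i=14
  ..### -> #   bit 7 = 1  t=0,i=20
  ..##. -> #   bit 6 = 1  t=0,i=4
  ..#.# -> .   bit 5 = 0  t=0,i=8
  ..#.. -> #   bit 4 = 1  t=0,i=13
  ...## -> #   bit 3 = 1  t=0,i=3
  ...#. -> .   bit 2 = 0  t=3,i=16
  ....# -> .   bit 1 = 0  t=0,i=18
  ..... -> #   bit 0 = 1  t=0,i=16
  bits 00110110011011101011010011011001 = 913224921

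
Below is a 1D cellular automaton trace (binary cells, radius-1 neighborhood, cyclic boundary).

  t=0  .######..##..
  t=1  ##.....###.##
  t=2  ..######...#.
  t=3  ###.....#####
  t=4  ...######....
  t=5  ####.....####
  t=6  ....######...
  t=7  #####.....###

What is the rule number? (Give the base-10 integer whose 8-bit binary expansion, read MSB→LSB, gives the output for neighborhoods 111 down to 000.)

  nb ###: next=.  (t=0,i=2, bit7=0)
  nb ##.: next=.  (t=0,i=6, bit6=0)
  nb #.#: next=.  (t=1,i=10, bit5=0)
  nb #..: next=#  (t=0,i=7, bit4=1)
  nb .##: next=#  (t=0,i=1, bit3=1)
  nb .#.: next=#  (t=2,i=11, bit2=1)
  nb ..#: next=#  (t=0,i=0, bit1=1)
  nb ...: next=#  (t=0,i=12, bit0=1)
  bits 00011111 = 31

31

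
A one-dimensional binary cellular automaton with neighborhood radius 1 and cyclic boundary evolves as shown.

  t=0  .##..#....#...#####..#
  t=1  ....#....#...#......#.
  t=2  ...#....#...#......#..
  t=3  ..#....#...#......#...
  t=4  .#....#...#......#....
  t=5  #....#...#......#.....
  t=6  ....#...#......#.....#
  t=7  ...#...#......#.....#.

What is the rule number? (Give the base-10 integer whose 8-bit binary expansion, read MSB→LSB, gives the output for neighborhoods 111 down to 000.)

  nb ###: next=.  (t=0,i=15, bit7=0)
  nb ##.: next=.  (t=0,i=2, bit6=0)
  nb #.#: next=.  (t=0,i=0, bit5=0)
  nb #..: next=.  (t=0,i=3, bit4=0)
  nb .##: next=.  (t=0,i=1, bit3=0)
  nb .#.: next=.  (t=0,i=5, bit2=0)
  nb ..#: next=#  (t=0,i=4, bit1=1)
  nb ...: next=.  (t=0,i=7, bit0=0)
  bits 00000010 = 2

2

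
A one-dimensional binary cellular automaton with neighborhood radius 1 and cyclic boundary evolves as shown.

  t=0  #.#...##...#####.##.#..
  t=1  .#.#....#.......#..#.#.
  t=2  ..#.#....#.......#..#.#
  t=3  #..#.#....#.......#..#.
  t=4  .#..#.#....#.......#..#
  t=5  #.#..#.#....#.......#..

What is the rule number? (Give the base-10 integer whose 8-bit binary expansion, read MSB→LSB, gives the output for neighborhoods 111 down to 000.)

  nb ###: next=.  (t=0,i=12, bit7=0)
  nb ##.: next=.  (t=0,i=7, bit6=0)
  nb #.#: next=#  (t=0,i=1, bit5=1)
  nb #..: next=#  (t=0,i=3, bit4=1)
  nb .##: next=.  (t=0,i=6, bit3=0)
  nb .#.: next=.  (t=0,i=0, bit2=0)
  nb ..#: next=.  (t=0,i=5, bit1=0)
  nb ...: next=.  (t=0,i=4, bit0=0)
  bits 00110000 = 48

48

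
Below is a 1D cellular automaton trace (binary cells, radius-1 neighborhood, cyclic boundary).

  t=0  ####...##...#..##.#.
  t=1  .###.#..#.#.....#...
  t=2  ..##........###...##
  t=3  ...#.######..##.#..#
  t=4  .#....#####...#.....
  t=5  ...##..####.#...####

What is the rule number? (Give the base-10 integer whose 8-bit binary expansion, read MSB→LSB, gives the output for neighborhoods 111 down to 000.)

193

  ###|#  b7=1 t=0,i=1
  ##.|#  b6=1 t=0,i=3
  #.#|.  b5=0 t=0,i=17
  #..|.  b4=0 t=0,i=4
  .##|.  b3=0 t=0,i=0
  .#.|.  b2=0 t=0,i=12
  ..#|.  b1=0 t=0,i=6
  ...|#  b0=1 t=0,i=5
  bits 11000001 = 193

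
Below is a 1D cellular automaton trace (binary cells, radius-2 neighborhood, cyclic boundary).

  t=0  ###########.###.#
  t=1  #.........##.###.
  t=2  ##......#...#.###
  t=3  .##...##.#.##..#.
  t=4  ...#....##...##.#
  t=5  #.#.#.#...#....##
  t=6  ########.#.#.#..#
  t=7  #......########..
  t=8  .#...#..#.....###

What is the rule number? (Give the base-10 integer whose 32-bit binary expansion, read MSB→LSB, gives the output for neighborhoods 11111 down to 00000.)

1060423462

  ##### -> .   bit 31 = 0  t=0,i=1
  ####. -> .   bit 30 = 0  t=0,i=9
  ###.# -> #   bit 29 = 1  t=0,i=10
  ###.. -> #   bit 28 = 1  t=2,i=1
  ##.## -> #   bit 27 = 1  t=0,i=11
  ##.#. -> #   bit 26 = 1  t=1,i=16
  ##..# -> #   bit 25 = 1  t=3,i=13
  ##... -> #   bit 24 = 1  t=2,i=2
  #.### -> .   bit 23 = 0  t=0,i=12
  #.##. -> .   bit 22 = 0  t=3,i=11
  #.#.# -> #   bit 21 = 1  t=3,i=9
  #.#.. -> #   bit 20 = 1  t=1,i=0
  #..## -> .   bit 19 = 0  t=3,i=0
  #..#. -> #   bit 18 = 1  t=3,i=14
  #...# -> .   bit 17 = 0  t=2,i=10
  #.... -> .   bit 16 = 0  t=1,i=2
  .#### -> #   bit 15 = 1  t=0,i=0
  .###. -> #   bit 14 = 1  t=0,i=13
  .##.# -> .   bit 13 = 0  t=1,i=11
  .##.. -> .   bit 12 = 0  t=3,i=2
  .#.## -> .   bit 11 = 0  t=2,i=13
  .#.#. -> #   bit 10 = 1  t=5,i=3
  .#..# -> #   bit 9 = 1  t=3,i=16
  .#... -> #   bit 8 = 1  t=1,i=1
  ..### -> .   bit 7 = 0  t=5,i=15
  ..##. -> .   bit 6 = 0  t=1,i=10
  ..#.# -> #   bit 5 = 1  t=2,i=12
  ..#.. -> .   bit 4 = 0  t=2,i=8
  ...## -> .   bit 3 = 0  t=1,i=9
  ...#. -> #   bit 2 = 1  t=2,i=7
  ....# -> #   bit 1 = 1  t=1,i=8
  ..... -> .   bit 0 = 0  t=1,i=3
  bits 00111111001101001100011100100110 = 1060423462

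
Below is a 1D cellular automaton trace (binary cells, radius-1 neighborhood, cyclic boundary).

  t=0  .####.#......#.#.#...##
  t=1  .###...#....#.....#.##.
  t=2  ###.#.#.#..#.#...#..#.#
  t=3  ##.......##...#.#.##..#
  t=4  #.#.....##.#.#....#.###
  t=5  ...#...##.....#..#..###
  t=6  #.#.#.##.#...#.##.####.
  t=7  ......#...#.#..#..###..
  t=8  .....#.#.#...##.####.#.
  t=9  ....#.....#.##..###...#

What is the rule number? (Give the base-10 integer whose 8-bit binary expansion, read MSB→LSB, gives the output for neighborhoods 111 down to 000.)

  ###|#  b7=1 t=0,i=2
  ##.|.  b6=0 t=0,i=4
  #.#|.  b5=0 t=0,i=0
  #..|#  b4=1 t=0,i=7
  .##|#  b3=1 t=0,i=1
  .#.|.  b2=0 t=0,i=6
  ..#|#  b1=1 t=0,i=12
  ...|.  b0=0 t=0,i=8
  bits 10011010 = 154

154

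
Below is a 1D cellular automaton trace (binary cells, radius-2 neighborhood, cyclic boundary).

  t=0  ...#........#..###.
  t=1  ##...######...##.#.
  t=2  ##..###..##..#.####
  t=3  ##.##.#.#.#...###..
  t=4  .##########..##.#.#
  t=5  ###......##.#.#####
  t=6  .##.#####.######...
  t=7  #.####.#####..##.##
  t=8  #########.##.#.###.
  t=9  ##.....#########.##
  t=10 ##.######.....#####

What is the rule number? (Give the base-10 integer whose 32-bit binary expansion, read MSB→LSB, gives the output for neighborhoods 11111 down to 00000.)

  #####|.  b31=0 t=1,i=7
  ####.|#  b30=1 t=1,i=9
  ###.#|#  b29=1 t=6,i=8
  ###..|#  b28=1 t=0,i=17
  ##.##|#  b27=1 t=3,i=2
  ##.#.|#  b26=1 t=1,i=16
  ##..#|.  b25=0 t=2,i=2
  ##...|.  b24=0 t=0,i=18
  #.###|#  b23=1 t=2,i=15
  #.##.|#  b22=1 t=1,i=0
  #.#.#|#  b21=1 t=1,i=17
  #.#..|#  b20=1 t=3,i=10
  #..##|#  b19=1 t=0,i=14
  #..#.|.  b18=0 t=2,i=12
  #...#|.  b17=0 t=1,i=3
  #....|#  b16=1 t=0,i=0
  .####|#  b15=1 t=1,i=6
  .###.|.  b14=0 t=0,i=16
  .##.#|#  b13=1 t=1,i=15
  .##..|#  b12=1 t=1,i=1
  .#.##|#  b11=1 t=1,i=18
  .#.#.|#  b10=1 t=3,i=7
  .#..#|.  b9=0 t=0,i=13
  .#...|.  b8=0 t=0,i=4
  ..###|#  b7=1 t=0,i=15
  ..##.|.  b6=0 t=1,i=14
  ..#.#|.  b5=0 t=2,i=13
  ..#..|.  b4=0 t=0,i=3
  ...##|#  b3=1 t=1,i=4
  ...#.|.  b2=0 t=0,i=2
  ....#|#  b1=1 t=0,i=1
  .....|#  b0=1 t=0,i=6
  bits 01111100111110011011110010001011 = 2096741515

2096741515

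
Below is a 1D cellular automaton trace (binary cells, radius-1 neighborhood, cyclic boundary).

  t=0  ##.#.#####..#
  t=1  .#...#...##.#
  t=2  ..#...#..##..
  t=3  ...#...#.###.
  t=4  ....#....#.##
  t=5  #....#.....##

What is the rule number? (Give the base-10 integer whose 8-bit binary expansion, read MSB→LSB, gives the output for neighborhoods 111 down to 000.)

  [7] ### => .  t=0,i=0
  [6] ##. => #  t=0,i=1
  [5] #.# => .  t=0,i=2
  [4] #.. => #  t=0,i=10
  [3] .## => #  t=0,i=5
  [2] .#. => .  t=0,i=3
  [1] ..# => .  t=0,i=11
  [0] ... => .  t=1,i=3
  bits 01011000 = 88

88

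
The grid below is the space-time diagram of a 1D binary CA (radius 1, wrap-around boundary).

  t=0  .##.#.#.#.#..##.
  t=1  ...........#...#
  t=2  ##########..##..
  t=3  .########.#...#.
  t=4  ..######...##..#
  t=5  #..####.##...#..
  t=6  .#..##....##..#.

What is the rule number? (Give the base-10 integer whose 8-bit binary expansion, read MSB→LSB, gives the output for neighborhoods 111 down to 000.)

  nb ###: next=#  (t=2,i=1, bit7=1)
  nb ##.: next=.  (t=0,i=2, bit6=0)
  nb #.#: next=.  (t=0,i=3, bit5=0)
  nb #..: next=#  (t=0,i=11, bit4=1)
  nb .##: next=.  (t=0,i=1, bit3=0)
  nb .#.: next=.  (t=0,i=4, bit2=0)
  nb ..#: next=.  (t=0,i=0, bit1=0)
  nb ...: next=#  (t=1,i=1, bit0=1)
  bits 10010001 = 145

145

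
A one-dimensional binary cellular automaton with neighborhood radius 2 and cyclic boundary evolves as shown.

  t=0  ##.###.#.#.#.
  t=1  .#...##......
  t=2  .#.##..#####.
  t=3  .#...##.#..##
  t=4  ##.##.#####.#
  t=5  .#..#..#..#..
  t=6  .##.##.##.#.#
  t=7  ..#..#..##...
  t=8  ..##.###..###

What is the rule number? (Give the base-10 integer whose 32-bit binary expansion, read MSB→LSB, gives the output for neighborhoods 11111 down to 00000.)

924557881

  [31] ##### => .  t=2,i=9
  [30] ####. => .  t=2,i=10
  [29] ###.# => #  t=0,i=5
  [28] ###.. => #  t=2,i=11
  [27] ##.## => .  t=0,i=2
  [26] ##.#. => #  t=0,i=6
  [25] ##..# => #  t=2,i=5
  [24] ##... => #  t=1,i=7
  [23] #.### => .  t=0,i=3
  [22] #.##. => .  t=0,i=0
  [21] #.#.# => .  t=0,i=7
  [20] #.#.. => #  t=3,i=1
  [19] #..## => #  t=2,i=6
  [18] #..#. => .  t=2,i=0
  [17] #...# => #  t=1,i=3
  [16] #.... => #  t=1,i=8
  [15] .#### => #  t=2,i=8
  [14] .###. => .  t=0,i=4
  [13] .##.# => #  t=0,i=1
  [12] .##.. => .  t=1,i=6
  [11] .#.## => .  t=0,i=12
  [10] .#.#. => .  t=0,i=8
  [9] .#..# => #  t=3,i=9
  [8] .#... => .  t=1,i=2
  [7] ..### => .  t=2,i=7
  [6] ..##. => .  t=1,i=5
  [5] ..#.# => #  t=2,i=1
  [4] ..#.. => #  t=1,i=1
  [3] ...## => #  t=1,i=4
  [2] ...#. => .  t=1,i=0
  [1] ....# => .  t=1,i=12
  [0] ..... => #  t=1,i=9
  bits 00110111000110111010001000111001 = 924557881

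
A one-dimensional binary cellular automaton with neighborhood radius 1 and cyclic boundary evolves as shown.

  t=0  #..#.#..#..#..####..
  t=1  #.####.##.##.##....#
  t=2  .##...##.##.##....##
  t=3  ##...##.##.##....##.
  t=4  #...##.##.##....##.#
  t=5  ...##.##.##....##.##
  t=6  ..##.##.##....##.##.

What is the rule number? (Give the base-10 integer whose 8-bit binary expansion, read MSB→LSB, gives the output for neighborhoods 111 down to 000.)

46

  [7] ### => .  t=0,i=15
  [6] ##. => .  t=0,i=17
  [5] #.# => #  t=0,i=4
  [4] #.. => .  t=0,i=1
  [3] .## => #  t=0,i=14
  [2] .#. => #  t=0,i=0
  [1] ..# => #  t=0,i=2
  [0] ... => .  t=1,i=16
  bits 00101110 = 46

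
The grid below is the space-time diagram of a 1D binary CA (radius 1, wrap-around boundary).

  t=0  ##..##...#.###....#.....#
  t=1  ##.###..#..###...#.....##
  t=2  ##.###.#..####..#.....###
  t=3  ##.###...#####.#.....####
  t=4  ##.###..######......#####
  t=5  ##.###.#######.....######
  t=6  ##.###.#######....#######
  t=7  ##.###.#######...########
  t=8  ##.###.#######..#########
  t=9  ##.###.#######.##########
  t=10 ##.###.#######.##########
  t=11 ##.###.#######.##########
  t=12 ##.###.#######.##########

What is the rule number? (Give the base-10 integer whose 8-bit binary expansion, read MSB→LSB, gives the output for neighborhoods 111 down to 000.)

  ### -> #   bit 7 = 1  t=0,i=0
  ##. -> #   bit 6 = 1  t=0,i=1
  #.# -> .   bit 5 = 0  t=0,i=10
  #.. -> .   bit 4 = 0  t=0,i=2
  .## -> #   bit 3 = 1  t=0,i=4
  .#. -> .   bit 2 = 0  t=0,i=9
  ..# -> #   bit 1 = 1  t=0,i=3
  ... -> .   bit 0 = 0  t=0,i=7
  bits 11001010 = 202

202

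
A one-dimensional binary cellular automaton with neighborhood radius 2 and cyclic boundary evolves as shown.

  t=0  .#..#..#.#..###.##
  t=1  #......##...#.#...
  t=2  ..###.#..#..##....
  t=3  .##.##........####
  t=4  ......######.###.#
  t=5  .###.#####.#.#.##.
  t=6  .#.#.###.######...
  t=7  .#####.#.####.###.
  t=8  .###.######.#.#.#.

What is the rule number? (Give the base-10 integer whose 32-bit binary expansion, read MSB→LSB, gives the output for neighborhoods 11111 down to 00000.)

  ##### -> #   bit 31 = 1  t=4,i=8
  ####. -> .   bit 30 = 0  t=3,i=16
  ###.# -> #   bit 29 = 1  t=0,i=14
  ###.. -> #   bit 28 = 1  t=6,i=14
  ##.## -> .   bit 27 = 0  t=0,i=15
  ##.#. -> #   bit 26 = 1  t=0,i=0
  ##..# -> .   bit 25 = 0  t=5,i=17
  ##... -> #   bit 24 = 1  t=1,i=9
  #.### -> #   bit 23 = 1  t=4,i=13
  #.##. -> .   bit 22 = 0  t=0,i=16
  #.#.# -> #   bit 21 = 1  t=5,i=11
  #.#.. -> .   bit 20 = 0  t=0,i=1
  #..## -> .   bit 19 = 0  t=0,i=11
  #..#. -> .   bit 18 = 0  t=0,i=3
  #...# -> .   bit 17 = 0  t=1,i=10
  #.... -> #   bit 16 = 1  t=1,i=2
  .#### -> #   bit 15 = 1  t=3,i=15
  .###. -> .   bit 14 = 0  t=0,i=13
  .##.# -> .   bit 13 = 0  t=0,i=17
  .##.. -> .   bit 12 = 0  t=1,i=8
  .#.## -> #   bit 11 = 1  t=5,i=14
  .#.#. -> #   bit 10 = 1  t=0,i=8
  .#..# -> .   bit 9 = 0  t=0,i=2
  .#... -> .   bit 8 = 0  t=1,i=1
  ..### -> #   bit 7 = 1  t=0,i=12
  ..##. -> .   bit 6 = 0  t=1,i=7
  ..#.# -> #   bit 5 = 1  t=0,i=7
  ..#.. -> .   bit 4 = 0  t=0,i=4
  ...## -> #   bit 3 = 1  t=1,i=6
  ...#. -> .   bit 2 = 0  t=1,i=11
  ....# -> .   bit 1 = 0  t=1,i=5
  ..... -> #   bit 0 = 1  t=1,i=3
  bits 10110101101000011000110010101001 = 3047263401

3047263401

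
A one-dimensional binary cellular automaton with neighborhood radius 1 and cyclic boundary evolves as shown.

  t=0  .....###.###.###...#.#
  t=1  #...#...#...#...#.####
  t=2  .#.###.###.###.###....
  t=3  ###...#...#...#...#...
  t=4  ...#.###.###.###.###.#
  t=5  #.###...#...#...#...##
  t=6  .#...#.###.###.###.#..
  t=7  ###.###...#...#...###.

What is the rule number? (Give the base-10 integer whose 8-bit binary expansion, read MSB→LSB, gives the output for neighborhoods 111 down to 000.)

54

  ### -> .   bit 7 = 0  t=0,i=6
  ##. -> .   bit 6 = 0  t=0,i=7
  #.# -> #   bit 5 = 1  t=0,i=8
  #.. -> #   bit 4 = 1  t=0,i=0
  .## -> .   bit 3 = 0  t=0,i=5
  .#. -> #   bit 2 = 1  t=0,i=19
  ..# -> #   bit 1 = 1  t=0,i=4
  ... -> .   bit 0 = 0  t=0,i=1
  bits 00110110 = 54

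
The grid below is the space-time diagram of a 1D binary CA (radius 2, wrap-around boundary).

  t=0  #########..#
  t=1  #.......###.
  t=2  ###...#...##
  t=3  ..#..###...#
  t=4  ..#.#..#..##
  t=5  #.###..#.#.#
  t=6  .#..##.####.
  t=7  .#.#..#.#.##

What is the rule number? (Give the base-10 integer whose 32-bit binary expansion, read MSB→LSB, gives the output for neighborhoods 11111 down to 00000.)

  nb #####: next=.  (t=0,i=1, bit31=0)
  nb ####.: next=.  (t=0,i=7, bit30=0)
  nb ###.#: next=#  (t=1,i=10, bit29=1)
  nb ###..: next=#  (t=0,i=8, bit28=1)
  nb ##.##: next=#  (t=5,i=1, bit27=1)
  nb ##.#.: next=#  (t=1,i=11, bit26=1)
  nb ##..#: next=#  (t=0,i=9, bit25=1)
  nb ##...: next=.  (t=2,i=3, bit24=0)
  nb #.###: next=.  (t=5,i=2, bit23=0)
  nb #.##.: next=.  (t=5,i=11, bit22=0)
  nb #.#.#: next=#  (t=5,i=9, bit21=1)
  nb #.#..: next=#  (t=1,i=0, bit20=1)
  nb #..##: next=#  (t=0,i=10, bit19=1)
  nb #..#.: next=.  (t=3,i=1, bit18=0)
  nb #...#: next=.  (t=2,i=4, bit17=0)
  nb #....: next=#  (t=1,i=2, bit16=1)
  nb .####: next=#  (t=0,i=0, bit15=1)
  nb .###.: next=.  (t=1,i=9, bit14=0)
  nb .##.#: next=.  (t=5,i=0, bit13=0)
  nb .##..: next=#  (t=4,i=11, bit12=1)
  nb .#.##: next=#  (t=5,i=10, bit11=1)
  nb .#.#.: next=#  (t=4,i=3, bit10=1)
  nb .#..#: next=.  (t=3,i=0, bit9=0)
  nb .#...: next=#  (t=1,i=1, bit8=1)
  nb ..###: next=.  (t=0,i=11, bit7=0)
  nb ..##.: next=.  (t=4,i=10, bit6=0)
  nb ..#.#: next=#  (t=4,i=2, bit5=1)
  nb ..#..: next=#  (t=2,i=6, bit4=1)
  nb ...##: next=.  (t=1,i=7, bit3=0)
  nb ...#.: next=#  (t=2,i=5, bit2=1)
  nb ....#: next=#  (t=1,i=6, bit1=1)
  nb .....: next=.  (t=1,i=3, bit0=0)
  bits 00111110001110011001110100110110 = 1043963190

1043963190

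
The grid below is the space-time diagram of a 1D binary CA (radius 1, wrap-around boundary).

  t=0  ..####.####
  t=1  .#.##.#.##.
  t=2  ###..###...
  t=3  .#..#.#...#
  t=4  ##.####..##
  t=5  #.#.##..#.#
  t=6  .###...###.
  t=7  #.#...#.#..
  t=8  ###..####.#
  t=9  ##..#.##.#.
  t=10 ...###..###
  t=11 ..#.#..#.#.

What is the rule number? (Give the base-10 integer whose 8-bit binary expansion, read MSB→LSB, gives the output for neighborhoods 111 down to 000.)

  ###|#  b7=1 t=0,i=3
  ##.|.  b6=0 t=0,i=5
  #.#|#  b5=1 t=0,i=6
  #..|.  b4=0 t=0,i=0
  .##|.  b3=0 t=0,i=2
  .#.|#  b2=1 t=1,i=1
  ..#|#  b1=1 t=0,i=1
  ...|.  b0=0 t=2,i=9
  bits 10100110 = 166

166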